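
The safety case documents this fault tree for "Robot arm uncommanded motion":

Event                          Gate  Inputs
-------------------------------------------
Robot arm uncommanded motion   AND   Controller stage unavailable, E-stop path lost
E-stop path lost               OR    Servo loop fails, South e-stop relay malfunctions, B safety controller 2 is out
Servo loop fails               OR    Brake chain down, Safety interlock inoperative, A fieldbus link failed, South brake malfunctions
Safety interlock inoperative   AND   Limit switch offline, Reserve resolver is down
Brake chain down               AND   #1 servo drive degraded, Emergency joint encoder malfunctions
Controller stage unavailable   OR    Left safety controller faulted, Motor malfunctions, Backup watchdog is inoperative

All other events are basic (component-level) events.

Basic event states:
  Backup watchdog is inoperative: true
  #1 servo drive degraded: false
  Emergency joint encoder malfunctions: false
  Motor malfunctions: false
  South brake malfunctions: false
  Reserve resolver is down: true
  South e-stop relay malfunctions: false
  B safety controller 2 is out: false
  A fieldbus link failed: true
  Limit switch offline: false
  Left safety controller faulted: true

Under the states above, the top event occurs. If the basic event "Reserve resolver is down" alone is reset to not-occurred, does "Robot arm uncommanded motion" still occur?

Yes

Counterfactual: set "Reserve resolver is down" to not occurred.
Controller stage unavailable [OR]: Left safety controller faulted=occurs, Motor malfunctions=not, Backup watchdog is inoperative=occurs → at least one input occurs → occurs.
Brake chain down [AND]: #1 servo drive degraded=not, Emergency joint encoder malfunctions=not → not all inputs occur → does not occur.
Safety interlock inoperative [AND]: Limit switch offline=not, Reserve resolver is down=not → not all inputs occur → does not occur.
Servo loop fails [OR]: Brake chain down=not, Safety interlock inoperative=not, A fieldbus link failed=occurs, South brake malfunctions=not → at least one input occurs → occurs.
E-stop path lost [OR]: Servo loop fails=occurs, South e-stop relay malfunctions=not, B safety controller 2 is out=not → at least one input occurs → occurs.
Robot arm uncommanded motion [AND]: Controller stage unavailable=occurs, E-stop path lost=occurs → all inputs occur → occurs.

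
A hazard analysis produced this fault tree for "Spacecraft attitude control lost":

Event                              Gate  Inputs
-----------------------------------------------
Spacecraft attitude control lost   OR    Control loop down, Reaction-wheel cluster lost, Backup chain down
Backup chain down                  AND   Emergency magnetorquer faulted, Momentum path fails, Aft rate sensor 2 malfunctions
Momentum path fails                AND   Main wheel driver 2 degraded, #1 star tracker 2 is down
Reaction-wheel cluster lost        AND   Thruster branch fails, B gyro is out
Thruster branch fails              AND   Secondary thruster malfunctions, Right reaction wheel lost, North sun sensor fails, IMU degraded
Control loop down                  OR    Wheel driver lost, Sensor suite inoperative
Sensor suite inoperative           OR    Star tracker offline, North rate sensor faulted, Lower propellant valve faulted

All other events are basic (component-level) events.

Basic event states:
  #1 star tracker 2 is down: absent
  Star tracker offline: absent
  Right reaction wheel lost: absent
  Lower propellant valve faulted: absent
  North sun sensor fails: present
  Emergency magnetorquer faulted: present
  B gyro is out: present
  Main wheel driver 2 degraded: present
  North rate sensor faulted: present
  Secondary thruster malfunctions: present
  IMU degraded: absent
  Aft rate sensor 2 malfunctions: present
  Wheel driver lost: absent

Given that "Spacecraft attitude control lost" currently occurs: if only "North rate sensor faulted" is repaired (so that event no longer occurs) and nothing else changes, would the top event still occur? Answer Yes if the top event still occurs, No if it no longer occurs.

No

Counterfactual: set "North rate sensor faulted" to not occurred.
Sensor suite inoperative [OR]: Star tracker offline=not, North rate sensor faulted=not, Lower propellant valve faulted=not → no input occurs → does not occur.
Control loop down [OR]: Wheel driver lost=not, Sensor suite inoperative=not → no input occurs → does not occur.
Thruster branch fails [AND]: Secondary thruster malfunctions=occurs, Right reaction wheel lost=not, North sun sensor fails=occurs, IMU degraded=not → not all inputs occur → does not occur.
Reaction-wheel cluster lost [AND]: Thruster branch fails=not, B gyro is out=occurs → not all inputs occur → does not occur.
Momentum path fails [AND]: Main wheel driver 2 degraded=occurs, #1 star tracker 2 is down=not → not all inputs occur → does not occur.
Backup chain down [AND]: Emergency magnetorquer faulted=occurs, Momentum path fails=not, Aft rate sensor 2 malfunctions=occurs → not all inputs occur → does not occur.
Spacecraft attitude control lost [OR]: Control loop down=not, Reaction-wheel cluster lost=not, Backup chain down=not → no input occurs → does not occur.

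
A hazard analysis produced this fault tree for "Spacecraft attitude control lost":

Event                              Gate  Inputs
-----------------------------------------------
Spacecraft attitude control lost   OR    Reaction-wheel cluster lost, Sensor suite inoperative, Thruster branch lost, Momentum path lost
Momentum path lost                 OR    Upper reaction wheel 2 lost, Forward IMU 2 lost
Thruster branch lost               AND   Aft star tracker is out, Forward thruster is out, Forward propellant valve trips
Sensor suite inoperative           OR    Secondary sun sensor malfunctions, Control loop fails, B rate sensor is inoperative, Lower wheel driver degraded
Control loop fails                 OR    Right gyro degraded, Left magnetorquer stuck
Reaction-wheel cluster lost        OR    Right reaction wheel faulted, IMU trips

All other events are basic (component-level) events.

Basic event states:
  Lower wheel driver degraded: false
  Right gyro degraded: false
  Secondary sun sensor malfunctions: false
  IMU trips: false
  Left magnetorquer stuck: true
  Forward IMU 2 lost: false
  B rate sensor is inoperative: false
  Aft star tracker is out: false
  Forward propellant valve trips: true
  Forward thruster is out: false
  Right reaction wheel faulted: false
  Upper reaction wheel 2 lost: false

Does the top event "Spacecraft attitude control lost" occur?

Yes

Reaction-wheel cluster lost [OR]: Right reaction wheel faulted=not, IMU trips=not → no input occurs → does not occur.
Control loop fails [OR]: Right gyro degraded=not, Left magnetorquer stuck=occurs → at least one input occurs → occurs.
Sensor suite inoperative [OR]: Secondary sun sensor malfunctions=not, Control loop fails=occurs, B rate sensor is inoperative=not, Lower wheel driver degraded=not → at least one input occurs → occurs.
Thruster branch lost [AND]: Aft star tracker is out=not, Forward thruster is out=not, Forward propellant valve trips=occurs → not all inputs occur → does not occur.
Momentum path lost [OR]: Upper reaction wheel 2 lost=not, Forward IMU 2 lost=not → no input occurs → does not occur.
Spacecraft attitude control lost [OR]: Reaction-wheel cluster lost=not, Sensor suite inoperative=occurs, Thruster branch lost=not, Momentum path lost=not → at least one input occurs → occurs.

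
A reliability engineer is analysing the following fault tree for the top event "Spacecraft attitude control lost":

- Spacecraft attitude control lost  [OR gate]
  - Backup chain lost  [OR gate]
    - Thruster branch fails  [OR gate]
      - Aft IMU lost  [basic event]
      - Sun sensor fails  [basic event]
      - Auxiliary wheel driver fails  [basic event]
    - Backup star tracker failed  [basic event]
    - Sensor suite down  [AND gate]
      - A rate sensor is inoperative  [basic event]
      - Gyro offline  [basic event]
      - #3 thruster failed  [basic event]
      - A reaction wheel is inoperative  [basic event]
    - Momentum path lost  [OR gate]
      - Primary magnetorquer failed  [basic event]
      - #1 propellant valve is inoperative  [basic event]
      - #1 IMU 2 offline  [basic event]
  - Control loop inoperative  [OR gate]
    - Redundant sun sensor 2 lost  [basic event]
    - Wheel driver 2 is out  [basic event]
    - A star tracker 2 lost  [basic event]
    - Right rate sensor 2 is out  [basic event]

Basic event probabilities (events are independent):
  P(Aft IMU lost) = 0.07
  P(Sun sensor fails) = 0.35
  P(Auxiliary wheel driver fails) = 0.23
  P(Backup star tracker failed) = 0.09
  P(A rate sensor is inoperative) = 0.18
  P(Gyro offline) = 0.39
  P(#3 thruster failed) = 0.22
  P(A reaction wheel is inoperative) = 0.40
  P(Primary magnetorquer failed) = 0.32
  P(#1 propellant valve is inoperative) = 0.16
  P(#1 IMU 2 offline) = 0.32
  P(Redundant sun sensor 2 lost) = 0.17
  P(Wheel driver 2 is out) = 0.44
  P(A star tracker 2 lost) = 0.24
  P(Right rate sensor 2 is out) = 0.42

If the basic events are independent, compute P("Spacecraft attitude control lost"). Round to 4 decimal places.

0.9665

P(Thruster branch fails) [OR] = 1 − (1−0.07) × (1−0.35) × (1−0.23) = 0.534535
P(Sensor suite down) [AND] = 0.18 × 0.39 × 0.22 × 0.40 = 0.006178
P(Momentum path lost) [OR] = 1 − (1−0.32) × (1−0.16) × (1−0.32) = 0.611584
P(Backup chain lost) [OR] = 1 − (1−0.534535) × (1−0.09) × (1−0.006178) × (1−0.611584) = 0.836494
P(Control loop inoperative) [OR] = 1 − (1−0.17) × (1−0.44) × (1−0.24) × (1−0.42) = 0.795116
P(Spacecraft attitude control lost) [OR] = 1 − (1−0.836494) × (1−0.795116) = 0.966500
Rounded to 4 decimal places: P(Spacecraft attitude control lost) ≈ 0.9665.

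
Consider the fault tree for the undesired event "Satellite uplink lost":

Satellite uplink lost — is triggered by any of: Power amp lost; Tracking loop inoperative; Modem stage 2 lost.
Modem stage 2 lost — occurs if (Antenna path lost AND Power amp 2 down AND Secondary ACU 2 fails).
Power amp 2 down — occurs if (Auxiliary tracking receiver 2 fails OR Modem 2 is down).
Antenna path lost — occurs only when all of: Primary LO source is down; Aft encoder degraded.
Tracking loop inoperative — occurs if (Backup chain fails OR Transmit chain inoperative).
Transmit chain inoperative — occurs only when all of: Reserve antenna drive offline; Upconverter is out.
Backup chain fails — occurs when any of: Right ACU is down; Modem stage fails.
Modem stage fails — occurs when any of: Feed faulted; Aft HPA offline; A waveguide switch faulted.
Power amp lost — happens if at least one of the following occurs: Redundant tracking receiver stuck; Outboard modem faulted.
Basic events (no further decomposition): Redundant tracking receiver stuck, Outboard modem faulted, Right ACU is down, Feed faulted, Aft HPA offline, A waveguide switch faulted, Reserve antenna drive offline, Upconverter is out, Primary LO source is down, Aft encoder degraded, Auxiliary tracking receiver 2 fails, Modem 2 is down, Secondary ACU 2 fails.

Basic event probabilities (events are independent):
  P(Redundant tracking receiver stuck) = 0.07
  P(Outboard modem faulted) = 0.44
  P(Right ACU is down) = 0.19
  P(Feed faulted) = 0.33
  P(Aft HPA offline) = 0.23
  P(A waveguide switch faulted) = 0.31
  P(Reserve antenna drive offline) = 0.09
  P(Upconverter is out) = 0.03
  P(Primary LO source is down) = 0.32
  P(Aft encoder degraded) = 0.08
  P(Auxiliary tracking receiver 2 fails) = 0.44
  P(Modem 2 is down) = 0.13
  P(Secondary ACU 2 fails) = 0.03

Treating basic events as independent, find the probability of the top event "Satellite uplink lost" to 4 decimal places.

P(Power amp lost) [OR] = 1 − (1−0.07) × (1−0.44) = 0.479200
P(Modem stage fails) [OR] = 1 − (1−0.33) × (1−0.23) × (1−0.31) = 0.644029
P(Backup chain fails) [OR] = 1 − (1−0.19) × (1−0.644029) = 0.711663
P(Transmit chain inoperative) [AND] = 0.09 × 0.03 = 0.002700
P(Tracking loop inoperative) [OR] = 1 − (1−0.711663) × (1−0.002700) = 0.712442
P(Antenna path lost) [AND] = 0.32 × 0.08 = 0.025600
P(Power amp 2 down) [OR] = 1 − (1−0.44) × (1−0.13) = 0.512800
P(Modem stage 2 lost) [AND] = 0.025600 × 0.512800 × 0.03 = 0.000394
P(Satellite uplink lost) [OR] = 1 − (1−0.479200) × (1−0.712442) × (1−0.000394) = 0.850299
Rounded to 4 decimal places: P(Satellite uplink lost) ≈ 0.8503.

0.8503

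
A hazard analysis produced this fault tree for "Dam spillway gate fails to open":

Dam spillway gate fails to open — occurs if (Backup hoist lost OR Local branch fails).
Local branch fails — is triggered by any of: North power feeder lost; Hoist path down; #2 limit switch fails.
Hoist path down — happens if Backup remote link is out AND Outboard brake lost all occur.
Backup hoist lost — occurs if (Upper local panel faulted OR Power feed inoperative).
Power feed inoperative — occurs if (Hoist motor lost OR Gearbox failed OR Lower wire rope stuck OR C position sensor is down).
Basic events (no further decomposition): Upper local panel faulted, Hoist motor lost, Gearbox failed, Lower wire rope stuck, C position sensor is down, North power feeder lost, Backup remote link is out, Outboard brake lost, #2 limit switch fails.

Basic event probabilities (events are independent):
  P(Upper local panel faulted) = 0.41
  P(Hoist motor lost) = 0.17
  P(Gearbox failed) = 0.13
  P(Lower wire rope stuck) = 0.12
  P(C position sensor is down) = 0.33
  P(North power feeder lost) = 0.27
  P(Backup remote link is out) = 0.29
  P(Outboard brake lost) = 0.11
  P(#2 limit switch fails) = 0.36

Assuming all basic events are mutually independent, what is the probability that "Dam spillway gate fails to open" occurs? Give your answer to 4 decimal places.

0.8864

P(Power feed inoperative) [OR] = 1 − (1−0.17) × (1−0.13) × (1−0.12) × (1−0.33) = 0.574250
P(Backup hoist lost) [OR] = 1 − (1−0.41) × (1−0.574250) = 0.748808
P(Hoist path down) [AND] = 0.29 × 0.11 = 0.031900
P(Local branch fails) [OR] = 1 − (1−0.27) × (1−0.031900) × (1−0.36) = 0.547704
P(Dam spillway gate fails to open) [OR] = 1 − (1−0.748808) × (1−0.547704) = 0.886387
Rounded to 4 decimal places: P(Dam spillway gate fails to open) ≈ 0.8864.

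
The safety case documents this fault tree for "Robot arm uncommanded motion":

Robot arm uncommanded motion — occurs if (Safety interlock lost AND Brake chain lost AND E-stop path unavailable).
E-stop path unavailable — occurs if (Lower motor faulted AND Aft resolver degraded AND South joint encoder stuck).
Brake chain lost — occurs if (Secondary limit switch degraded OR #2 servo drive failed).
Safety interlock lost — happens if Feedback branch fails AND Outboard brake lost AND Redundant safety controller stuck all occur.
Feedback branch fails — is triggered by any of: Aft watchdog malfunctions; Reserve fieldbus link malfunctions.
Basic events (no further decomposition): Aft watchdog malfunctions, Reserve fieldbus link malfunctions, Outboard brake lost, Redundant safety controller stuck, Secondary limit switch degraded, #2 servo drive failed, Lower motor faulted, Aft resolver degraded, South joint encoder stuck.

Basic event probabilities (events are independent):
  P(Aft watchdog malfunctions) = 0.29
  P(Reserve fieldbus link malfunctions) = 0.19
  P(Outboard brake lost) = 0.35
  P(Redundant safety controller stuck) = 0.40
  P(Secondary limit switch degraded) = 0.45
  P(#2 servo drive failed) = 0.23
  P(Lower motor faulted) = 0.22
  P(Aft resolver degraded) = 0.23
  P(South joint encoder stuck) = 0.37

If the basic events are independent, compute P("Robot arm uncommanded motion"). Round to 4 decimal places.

P(Feedback branch fails) [OR] = 1 − (1−0.29) × (1−0.19) = 0.424900
P(Safety interlock lost) [AND] = 0.424900 × 0.35 × 0.40 = 0.059486
P(Brake chain lost) [OR] = 1 − (1−0.45) × (1−0.23) = 0.576500
P(E-stop path unavailable) [AND] = 0.22 × 0.23 × 0.37 = 0.018722
P(Robot arm uncommanded motion) [AND] = 0.059486 × 0.576500 × 0.018722 = 0.000642
Rounded to 4 decimal places: P(Robot arm uncommanded motion) ≈ 0.0006.

0.0006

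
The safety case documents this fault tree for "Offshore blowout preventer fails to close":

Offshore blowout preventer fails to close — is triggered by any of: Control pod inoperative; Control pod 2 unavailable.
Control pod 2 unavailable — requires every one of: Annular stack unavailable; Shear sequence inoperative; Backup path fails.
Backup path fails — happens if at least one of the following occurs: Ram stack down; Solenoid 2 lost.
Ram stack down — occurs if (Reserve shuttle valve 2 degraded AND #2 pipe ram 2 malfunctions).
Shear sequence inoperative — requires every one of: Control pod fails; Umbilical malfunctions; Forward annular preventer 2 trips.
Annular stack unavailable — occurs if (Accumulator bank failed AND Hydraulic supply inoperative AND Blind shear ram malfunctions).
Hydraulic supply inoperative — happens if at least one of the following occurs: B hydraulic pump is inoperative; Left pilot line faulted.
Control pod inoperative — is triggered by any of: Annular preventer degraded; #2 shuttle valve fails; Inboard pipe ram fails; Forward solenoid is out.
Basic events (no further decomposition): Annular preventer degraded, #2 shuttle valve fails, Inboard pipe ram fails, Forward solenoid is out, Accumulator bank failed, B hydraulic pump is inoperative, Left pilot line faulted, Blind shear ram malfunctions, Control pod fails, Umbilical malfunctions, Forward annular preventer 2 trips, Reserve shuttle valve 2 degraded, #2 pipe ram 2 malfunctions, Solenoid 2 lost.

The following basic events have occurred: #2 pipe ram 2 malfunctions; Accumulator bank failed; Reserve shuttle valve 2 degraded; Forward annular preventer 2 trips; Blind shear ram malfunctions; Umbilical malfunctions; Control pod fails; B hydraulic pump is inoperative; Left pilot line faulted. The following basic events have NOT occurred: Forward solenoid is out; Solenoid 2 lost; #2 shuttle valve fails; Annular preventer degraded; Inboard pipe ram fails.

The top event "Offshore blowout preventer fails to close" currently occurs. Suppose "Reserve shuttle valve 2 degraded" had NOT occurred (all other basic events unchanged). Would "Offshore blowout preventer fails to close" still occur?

No

Counterfactual: set "Reserve shuttle valve 2 degraded" to not occurred.
Control pod inoperative [OR]: Annular preventer degraded=not, #2 shuttle valve fails=not, Inboard pipe ram fails=not, Forward solenoid is out=not → no input occurs → does not occur.
Hydraulic supply inoperative [OR]: B hydraulic pump is inoperative=occurs, Left pilot line faulted=occurs → at least one input occurs → occurs.
Annular stack unavailable [AND]: Accumulator bank failed=occurs, Hydraulic supply inoperative=occurs, Blind shear ram malfunctions=occurs → all inputs occur → occurs.
Shear sequence inoperative [AND]: Control pod fails=occurs, Umbilical malfunctions=occurs, Forward annular preventer 2 trips=occurs → all inputs occur → occurs.
Ram stack down [AND]: Reserve shuttle valve 2 degraded=not, #2 pipe ram 2 malfunctions=occurs → not all inputs occur → does not occur.
Backup path fails [OR]: Ram stack down=not, Solenoid 2 lost=not → no input occurs → does not occur.
Control pod 2 unavailable [AND]: Annular stack unavailable=occurs, Shear sequence inoperative=occurs, Backup path fails=not → not all inputs occur → does not occur.
Offshore blowout preventer fails to close [OR]: Control pod inoperative=not, Control pod 2 unavailable=not → no input occurs → does not occur.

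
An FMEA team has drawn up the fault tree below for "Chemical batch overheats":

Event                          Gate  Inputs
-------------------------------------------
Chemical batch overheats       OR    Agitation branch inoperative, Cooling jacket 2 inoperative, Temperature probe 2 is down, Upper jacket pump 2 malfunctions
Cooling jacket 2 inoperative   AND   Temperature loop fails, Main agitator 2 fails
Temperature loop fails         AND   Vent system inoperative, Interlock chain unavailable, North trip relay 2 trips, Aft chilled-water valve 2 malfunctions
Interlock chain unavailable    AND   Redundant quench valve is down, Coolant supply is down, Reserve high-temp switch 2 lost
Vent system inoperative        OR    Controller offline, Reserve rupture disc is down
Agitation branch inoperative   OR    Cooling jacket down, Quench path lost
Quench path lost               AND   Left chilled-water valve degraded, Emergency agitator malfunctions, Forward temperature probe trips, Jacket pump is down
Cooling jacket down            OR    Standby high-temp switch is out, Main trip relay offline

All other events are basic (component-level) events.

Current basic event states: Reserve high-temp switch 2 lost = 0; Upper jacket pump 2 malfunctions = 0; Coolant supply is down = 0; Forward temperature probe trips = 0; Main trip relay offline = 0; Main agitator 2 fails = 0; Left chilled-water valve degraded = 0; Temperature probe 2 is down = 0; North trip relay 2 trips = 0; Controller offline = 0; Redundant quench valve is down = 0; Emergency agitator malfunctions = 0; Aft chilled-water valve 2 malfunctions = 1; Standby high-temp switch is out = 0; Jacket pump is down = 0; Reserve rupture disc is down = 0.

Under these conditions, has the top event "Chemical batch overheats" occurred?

No

Cooling jacket down [OR]: Standby high-temp switch is out=not, Main trip relay offline=not → no input occurs → does not occur.
Quench path lost [AND]: Left chilled-water valve degraded=not, Emergency agitator malfunctions=not, Forward temperature probe trips=not, Jacket pump is down=not → not all inputs occur → does not occur.
Agitation branch inoperative [OR]: Cooling jacket down=not, Quench path lost=not → no input occurs → does not occur.
Vent system inoperative [OR]: Controller offline=not, Reserve rupture disc is down=not → no input occurs → does not occur.
Interlock chain unavailable [AND]: Redundant quench valve is down=not, Coolant supply is down=not, Reserve high-temp switch 2 lost=not → not all inputs occur → does not occur.
Temperature loop fails [AND]: Vent system inoperative=not, Interlock chain unavailable=not, North trip relay 2 trips=not, Aft chilled-water valve 2 malfunctions=occurs → not all inputs occur → does not occur.
Cooling jacket 2 inoperative [AND]: Temperature loop fails=not, Main agitator 2 fails=not → not all inputs occur → does not occur.
Chemical batch overheats [OR]: Agitation branch inoperative=not, Cooling jacket 2 inoperative=not, Temperature probe 2 is down=not, Upper jacket pump 2 malfunctions=not → no input occurs → does not occur.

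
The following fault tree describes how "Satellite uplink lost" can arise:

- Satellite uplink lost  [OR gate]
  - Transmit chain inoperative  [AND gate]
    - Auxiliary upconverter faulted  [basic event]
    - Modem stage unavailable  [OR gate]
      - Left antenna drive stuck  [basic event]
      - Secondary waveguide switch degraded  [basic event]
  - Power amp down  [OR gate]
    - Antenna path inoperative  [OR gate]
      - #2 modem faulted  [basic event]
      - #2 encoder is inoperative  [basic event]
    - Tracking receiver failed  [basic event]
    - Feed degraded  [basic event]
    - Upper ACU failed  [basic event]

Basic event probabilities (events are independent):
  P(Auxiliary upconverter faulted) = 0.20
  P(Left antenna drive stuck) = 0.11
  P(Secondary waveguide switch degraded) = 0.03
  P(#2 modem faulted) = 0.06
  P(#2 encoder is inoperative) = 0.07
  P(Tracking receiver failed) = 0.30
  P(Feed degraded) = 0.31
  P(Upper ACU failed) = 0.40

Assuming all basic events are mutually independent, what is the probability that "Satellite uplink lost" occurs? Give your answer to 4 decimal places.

P(Modem stage unavailable) [OR] = 1 − (1−0.11) × (1−0.03) = 0.136700
P(Transmit chain inoperative) [AND] = 0.20 × 0.136700 = 0.027340
P(Antenna path inoperative) [OR] = 1 − (1−0.06) × (1−0.07) = 0.125800
P(Power amp down) [OR] = 1 − (1−0.125800) × (1−0.30) × (1−0.31) × (1−0.40) = 0.746657
P(Satellite uplink lost) [OR] = 1 − (1−0.027340) × (1−0.746657) = 0.753583
Rounded to 4 decimal places: P(Satellite uplink lost) ≈ 0.7536.

0.7536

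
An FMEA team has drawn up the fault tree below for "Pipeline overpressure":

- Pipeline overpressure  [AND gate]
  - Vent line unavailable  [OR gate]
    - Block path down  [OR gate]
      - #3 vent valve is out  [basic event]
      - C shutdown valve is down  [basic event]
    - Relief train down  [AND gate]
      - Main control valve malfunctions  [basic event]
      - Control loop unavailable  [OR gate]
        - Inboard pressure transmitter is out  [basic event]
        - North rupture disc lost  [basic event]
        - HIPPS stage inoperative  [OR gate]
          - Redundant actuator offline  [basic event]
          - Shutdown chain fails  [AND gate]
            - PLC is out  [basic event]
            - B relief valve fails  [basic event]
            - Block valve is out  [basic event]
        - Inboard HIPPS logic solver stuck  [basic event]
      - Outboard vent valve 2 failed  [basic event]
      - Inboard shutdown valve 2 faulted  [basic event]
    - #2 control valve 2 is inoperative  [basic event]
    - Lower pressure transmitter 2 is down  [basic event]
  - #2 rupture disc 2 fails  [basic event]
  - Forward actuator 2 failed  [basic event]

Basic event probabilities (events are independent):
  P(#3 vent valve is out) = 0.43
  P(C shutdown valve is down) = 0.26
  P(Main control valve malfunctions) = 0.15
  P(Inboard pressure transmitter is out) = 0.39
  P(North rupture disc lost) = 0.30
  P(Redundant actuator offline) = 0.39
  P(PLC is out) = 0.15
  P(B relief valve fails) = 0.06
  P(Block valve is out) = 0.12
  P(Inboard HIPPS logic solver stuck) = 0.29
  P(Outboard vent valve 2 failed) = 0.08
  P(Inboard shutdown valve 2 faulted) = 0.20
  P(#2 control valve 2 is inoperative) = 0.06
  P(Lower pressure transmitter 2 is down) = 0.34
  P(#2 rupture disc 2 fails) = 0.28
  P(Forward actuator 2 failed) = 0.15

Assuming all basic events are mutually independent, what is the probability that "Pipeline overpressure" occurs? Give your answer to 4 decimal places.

P(Block path down) [OR] = 1 − (1−0.43) × (1−0.26) = 0.578200
P(Shutdown chain fails) [AND] = 0.15 × 0.06 × 0.12 = 0.001080
P(HIPPS stage inoperative) [OR] = 1 − (1−0.39) × (1−0.001080) = 0.390659
P(Control loop unavailable) [OR] = 1 − (1−0.39) × (1−0.30) × (1−0.390659) × (1−0.29) = 0.815266
P(Relief train down) [AND] = 0.15 × 0.815266 × 0.08 × 0.20 = 0.001957
P(Vent line unavailable) [OR] = 1 − (1−0.578200) × (1−0.001957) × (1−0.06) × (1−0.34) = 0.738827
P(Pipeline overpressure) [AND] = 0.738827 × 0.28 × 0.15 = 0.031031
Rounded to 4 decimal places: P(Pipeline overpressure) ≈ 0.0310.

0.0310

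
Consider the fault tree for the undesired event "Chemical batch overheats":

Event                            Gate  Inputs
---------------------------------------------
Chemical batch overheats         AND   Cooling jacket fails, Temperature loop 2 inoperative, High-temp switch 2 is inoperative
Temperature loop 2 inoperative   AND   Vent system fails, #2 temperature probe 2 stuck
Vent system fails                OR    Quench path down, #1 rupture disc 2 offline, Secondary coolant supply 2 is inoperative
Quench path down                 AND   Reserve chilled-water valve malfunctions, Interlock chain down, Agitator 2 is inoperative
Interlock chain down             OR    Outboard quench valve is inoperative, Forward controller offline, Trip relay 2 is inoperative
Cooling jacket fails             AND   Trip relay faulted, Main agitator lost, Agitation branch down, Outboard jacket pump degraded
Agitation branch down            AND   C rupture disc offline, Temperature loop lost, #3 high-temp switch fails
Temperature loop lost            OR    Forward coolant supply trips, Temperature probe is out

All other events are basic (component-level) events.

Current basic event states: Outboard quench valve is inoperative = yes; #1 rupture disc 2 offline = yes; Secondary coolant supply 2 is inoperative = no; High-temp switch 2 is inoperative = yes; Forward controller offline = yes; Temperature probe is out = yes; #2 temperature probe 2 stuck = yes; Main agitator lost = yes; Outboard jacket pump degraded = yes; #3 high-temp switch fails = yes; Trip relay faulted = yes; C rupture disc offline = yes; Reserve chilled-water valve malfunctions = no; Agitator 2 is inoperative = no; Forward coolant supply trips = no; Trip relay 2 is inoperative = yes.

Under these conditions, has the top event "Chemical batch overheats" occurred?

Yes

Temperature loop lost [OR]: Forward coolant supply trips=not, Temperature probe is out=occurs → at least one input occurs → occurs.
Agitation branch down [AND]: C rupture disc offline=occurs, Temperature loop lost=occurs, #3 high-temp switch fails=occurs → all inputs occur → occurs.
Cooling jacket fails [AND]: Trip relay faulted=occurs, Main agitator lost=occurs, Agitation branch down=occurs, Outboard jacket pump degraded=occurs → all inputs occur → occurs.
Interlock chain down [OR]: Outboard quench valve is inoperative=occurs, Forward controller offline=occurs, Trip relay 2 is inoperative=occurs → at least one input occurs → occurs.
Quench path down [AND]: Reserve chilled-water valve malfunctions=not, Interlock chain down=occurs, Agitator 2 is inoperative=not → not all inputs occur → does not occur.
Vent system fails [OR]: Quench path down=not, #1 rupture disc 2 offline=occurs, Secondary coolant supply 2 is inoperative=not → at least one input occurs → occurs.
Temperature loop 2 inoperative [AND]: Vent system fails=occurs, #2 temperature probe 2 stuck=occurs → all inputs occur → occurs.
Chemical batch overheats [AND]: Cooling jacket fails=occurs, Temperature loop 2 inoperative=occurs, High-temp switch 2 is inoperative=occurs → all inputs occur → occurs.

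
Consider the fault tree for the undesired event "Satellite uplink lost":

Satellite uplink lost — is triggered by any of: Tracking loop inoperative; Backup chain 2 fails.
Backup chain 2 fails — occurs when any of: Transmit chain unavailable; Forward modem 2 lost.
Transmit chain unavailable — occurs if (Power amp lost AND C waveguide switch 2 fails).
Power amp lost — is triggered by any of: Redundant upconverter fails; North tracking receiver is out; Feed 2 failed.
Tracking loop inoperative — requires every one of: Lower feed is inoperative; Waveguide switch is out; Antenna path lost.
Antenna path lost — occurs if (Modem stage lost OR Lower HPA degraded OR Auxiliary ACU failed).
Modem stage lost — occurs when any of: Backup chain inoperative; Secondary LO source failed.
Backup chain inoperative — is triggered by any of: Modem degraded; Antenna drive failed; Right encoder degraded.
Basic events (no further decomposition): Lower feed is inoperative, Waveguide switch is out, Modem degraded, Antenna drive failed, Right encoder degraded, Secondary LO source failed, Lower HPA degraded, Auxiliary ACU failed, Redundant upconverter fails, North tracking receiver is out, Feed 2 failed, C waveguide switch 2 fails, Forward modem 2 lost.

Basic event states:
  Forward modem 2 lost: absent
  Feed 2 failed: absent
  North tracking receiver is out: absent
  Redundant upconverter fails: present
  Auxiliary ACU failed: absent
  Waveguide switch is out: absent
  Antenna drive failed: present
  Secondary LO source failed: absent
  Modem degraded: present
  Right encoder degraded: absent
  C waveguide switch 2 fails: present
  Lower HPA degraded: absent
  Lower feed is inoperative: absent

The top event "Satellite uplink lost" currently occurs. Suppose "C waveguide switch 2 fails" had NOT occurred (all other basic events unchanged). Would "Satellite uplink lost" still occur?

No

Counterfactual: set "C waveguide switch 2 fails" to not occurred.
Backup chain inoperative [OR]: Modem degraded=occurs, Antenna drive failed=occurs, Right encoder degraded=not → at least one input occurs → occurs.
Modem stage lost [OR]: Backup chain inoperative=occurs, Secondary LO source failed=not → at least one input occurs → occurs.
Antenna path lost [OR]: Modem stage lost=occurs, Lower HPA degraded=not, Auxiliary ACU failed=not → at least one input occurs → occurs.
Tracking loop inoperative [AND]: Lower feed is inoperative=not, Waveguide switch is out=not, Antenna path lost=occurs → not all inputs occur → does not occur.
Power amp lost [OR]: Redundant upconverter fails=occurs, North tracking receiver is out=not, Feed 2 failed=not → at least one input occurs → occurs.
Transmit chain unavailable [AND]: Power amp lost=occurs, C waveguide switch 2 fails=not → not all inputs occur → does not occur.
Backup chain 2 fails [OR]: Transmit chain unavailable=not, Forward modem 2 lost=not → no input occurs → does not occur.
Satellite uplink lost [OR]: Tracking loop inoperative=not, Backup chain 2 fails=not → no input occurs → does not occur.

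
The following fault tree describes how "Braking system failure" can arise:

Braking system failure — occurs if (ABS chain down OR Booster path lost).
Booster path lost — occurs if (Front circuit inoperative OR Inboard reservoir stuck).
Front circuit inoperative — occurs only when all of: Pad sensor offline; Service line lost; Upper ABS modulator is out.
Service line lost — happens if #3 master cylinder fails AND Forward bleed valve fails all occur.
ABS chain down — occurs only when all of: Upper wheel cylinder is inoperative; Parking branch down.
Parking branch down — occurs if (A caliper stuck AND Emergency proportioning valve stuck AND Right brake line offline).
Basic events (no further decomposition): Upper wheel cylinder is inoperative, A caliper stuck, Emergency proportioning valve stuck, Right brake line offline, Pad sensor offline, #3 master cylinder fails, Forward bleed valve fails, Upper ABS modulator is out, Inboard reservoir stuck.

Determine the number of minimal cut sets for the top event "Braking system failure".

Parking branch down [AND]: one cut set from each child combined → 1 × 1 × 1 = 1 cut set(s).
ABS chain down [AND]: one cut set from each child combined → 1 × 1 = 1 cut set(s).
Service line lost [AND]: one cut set from each child combined → 1 × 1 = 1 cut set(s).
Front circuit inoperative [AND]: one cut set from each child combined → 1 × 1 × 1 = 1 cut set(s).
Booster path lost [OR]: union of children's cut sets → 2 cut set(s).
Braking system failure [OR]: union of children's cut sets → 3 cut set(s).
Minimal cut sets: {A caliper stuck, Emergency proportioning valve stuck, Right brake line offline, Upper wheel cylinder is inoperative}; {#3 master cylinder fails, Forward bleed valve fails, Pad sensor offline, Upper ABS modulator is out}; {Inboard reservoir stuck}.

3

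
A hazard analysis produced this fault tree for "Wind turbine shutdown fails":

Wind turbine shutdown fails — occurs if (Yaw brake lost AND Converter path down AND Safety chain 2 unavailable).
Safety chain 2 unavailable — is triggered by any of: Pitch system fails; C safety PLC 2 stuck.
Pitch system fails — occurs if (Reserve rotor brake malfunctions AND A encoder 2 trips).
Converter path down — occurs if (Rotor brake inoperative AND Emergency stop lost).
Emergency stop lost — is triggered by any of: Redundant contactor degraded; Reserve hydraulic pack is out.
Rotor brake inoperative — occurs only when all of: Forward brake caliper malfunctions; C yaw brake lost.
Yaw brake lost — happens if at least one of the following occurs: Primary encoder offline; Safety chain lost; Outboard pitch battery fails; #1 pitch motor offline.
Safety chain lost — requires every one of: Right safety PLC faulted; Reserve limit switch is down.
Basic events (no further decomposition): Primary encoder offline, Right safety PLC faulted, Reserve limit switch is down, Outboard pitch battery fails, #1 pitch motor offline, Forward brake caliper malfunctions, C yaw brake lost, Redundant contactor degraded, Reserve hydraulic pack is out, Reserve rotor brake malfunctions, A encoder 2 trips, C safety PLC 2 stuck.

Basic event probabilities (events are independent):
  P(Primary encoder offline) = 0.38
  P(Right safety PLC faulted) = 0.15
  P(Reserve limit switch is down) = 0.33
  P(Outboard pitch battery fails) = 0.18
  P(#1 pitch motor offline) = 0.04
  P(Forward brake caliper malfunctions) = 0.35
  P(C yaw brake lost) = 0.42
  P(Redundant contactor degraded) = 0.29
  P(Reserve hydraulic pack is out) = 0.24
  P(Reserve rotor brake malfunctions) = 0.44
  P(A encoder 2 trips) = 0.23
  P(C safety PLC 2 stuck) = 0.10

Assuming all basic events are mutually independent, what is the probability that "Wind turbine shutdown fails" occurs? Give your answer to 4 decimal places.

0.0069

P(Safety chain lost) [AND] = 0.15 × 0.33 = 0.049500
P(Yaw brake lost) [OR] = 1 − (1−0.38) × (1−0.049500) × (1−0.18) × (1−0.04) = 0.536095
P(Rotor brake inoperative) [AND] = 0.35 × 0.42 = 0.147000
P(Emergency stop lost) [OR] = 1 − (1−0.29) × (1−0.24) = 0.460400
P(Converter path down) [AND] = 0.147000 × 0.460400 = 0.067679
P(Pitch system fails) [AND] = 0.44 × 0.23 = 0.101200
P(Safety chain 2 unavailable) [OR] = 1 − (1−0.101200) × (1−0.10) = 0.191080
P(Wind turbine shutdown fails) [AND] = 0.536095 × 0.067679 × 0.191080 = 0.006933
Rounded to 4 decimal places: P(Wind turbine shutdown fails) ≈ 0.0069.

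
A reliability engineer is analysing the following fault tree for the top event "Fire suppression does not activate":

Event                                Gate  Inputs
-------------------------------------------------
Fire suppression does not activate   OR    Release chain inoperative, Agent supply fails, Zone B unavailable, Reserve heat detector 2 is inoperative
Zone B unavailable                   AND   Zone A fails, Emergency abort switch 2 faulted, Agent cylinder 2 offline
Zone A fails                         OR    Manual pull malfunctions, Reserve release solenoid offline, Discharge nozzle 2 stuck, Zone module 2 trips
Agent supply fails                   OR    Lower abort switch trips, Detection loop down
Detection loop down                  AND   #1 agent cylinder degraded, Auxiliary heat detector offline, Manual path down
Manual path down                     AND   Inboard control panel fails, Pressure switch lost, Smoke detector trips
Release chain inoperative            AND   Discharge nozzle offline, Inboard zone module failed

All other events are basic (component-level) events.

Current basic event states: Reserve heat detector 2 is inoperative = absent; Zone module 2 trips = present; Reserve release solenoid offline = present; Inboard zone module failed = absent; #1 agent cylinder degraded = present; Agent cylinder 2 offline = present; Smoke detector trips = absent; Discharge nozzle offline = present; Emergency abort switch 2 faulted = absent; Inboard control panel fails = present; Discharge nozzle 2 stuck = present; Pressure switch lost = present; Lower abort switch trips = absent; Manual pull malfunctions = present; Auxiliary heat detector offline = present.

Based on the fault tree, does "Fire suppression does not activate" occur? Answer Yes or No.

No

Release chain inoperative [AND]: Discharge nozzle offline=occurs, Inboard zone module failed=not → not all inputs occur → does not occur.
Manual path down [AND]: Inboard control panel fails=occurs, Pressure switch lost=occurs, Smoke detector trips=not → not all inputs occur → does not occur.
Detection loop down [AND]: #1 agent cylinder degraded=occurs, Auxiliary heat detector offline=occurs, Manual path down=not → not all inputs occur → does not occur.
Agent supply fails [OR]: Lower abort switch trips=not, Detection loop down=not → no input occurs → does not occur.
Zone A fails [OR]: Manual pull malfunctions=occurs, Reserve release solenoid offline=occurs, Discharge nozzle 2 stuck=occurs, Zone module 2 trips=occurs → at least one input occurs → occurs.
Zone B unavailable [AND]: Zone A fails=occurs, Emergency abort switch 2 faulted=not, Agent cylinder 2 offline=occurs → not all inputs occur → does not occur.
Fire suppression does not activate [OR]: Release chain inoperative=not, Agent supply fails=not, Zone B unavailable=not, Reserve heat detector 2 is inoperative=not → no input occurs → does not occur.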